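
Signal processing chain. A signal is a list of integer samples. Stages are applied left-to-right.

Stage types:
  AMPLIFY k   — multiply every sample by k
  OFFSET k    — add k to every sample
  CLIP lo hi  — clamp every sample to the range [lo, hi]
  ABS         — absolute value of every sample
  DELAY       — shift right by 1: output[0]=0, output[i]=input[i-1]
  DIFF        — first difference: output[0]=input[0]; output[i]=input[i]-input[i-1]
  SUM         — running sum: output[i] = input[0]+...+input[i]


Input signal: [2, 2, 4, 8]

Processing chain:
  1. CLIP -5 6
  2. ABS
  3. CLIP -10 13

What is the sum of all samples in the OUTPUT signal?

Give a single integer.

Answer: 14

Derivation:
Input: [2, 2, 4, 8]
Stage 1 (CLIP -5 6): clip(2,-5,6)=2, clip(2,-5,6)=2, clip(4,-5,6)=4, clip(8,-5,6)=6 -> [2, 2, 4, 6]
Stage 2 (ABS): |2|=2, |2|=2, |4|=4, |6|=6 -> [2, 2, 4, 6]
Stage 3 (CLIP -10 13): clip(2,-10,13)=2, clip(2,-10,13)=2, clip(4,-10,13)=4, clip(6,-10,13)=6 -> [2, 2, 4, 6]
Output sum: 14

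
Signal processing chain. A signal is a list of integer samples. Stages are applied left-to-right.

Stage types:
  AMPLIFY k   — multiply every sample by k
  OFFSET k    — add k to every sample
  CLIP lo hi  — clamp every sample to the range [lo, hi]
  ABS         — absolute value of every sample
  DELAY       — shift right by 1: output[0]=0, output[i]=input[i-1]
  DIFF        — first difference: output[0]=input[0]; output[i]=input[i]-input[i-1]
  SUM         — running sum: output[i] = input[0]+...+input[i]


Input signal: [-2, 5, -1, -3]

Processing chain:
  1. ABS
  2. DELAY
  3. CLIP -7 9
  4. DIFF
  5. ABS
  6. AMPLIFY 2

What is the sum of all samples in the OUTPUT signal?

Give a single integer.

Answer: 18

Derivation:
Input: [-2, 5, -1, -3]
Stage 1 (ABS): |-2|=2, |5|=5, |-1|=1, |-3|=3 -> [2, 5, 1, 3]
Stage 2 (DELAY): [0, 2, 5, 1] = [0, 2, 5, 1] -> [0, 2, 5, 1]
Stage 3 (CLIP -7 9): clip(0,-7,9)=0, clip(2,-7,9)=2, clip(5,-7,9)=5, clip(1,-7,9)=1 -> [0, 2, 5, 1]
Stage 4 (DIFF): s[0]=0, 2-0=2, 5-2=3, 1-5=-4 -> [0, 2, 3, -4]
Stage 5 (ABS): |0|=0, |2|=2, |3|=3, |-4|=4 -> [0, 2, 3, 4]
Stage 6 (AMPLIFY 2): 0*2=0, 2*2=4, 3*2=6, 4*2=8 -> [0, 4, 6, 8]
Output sum: 18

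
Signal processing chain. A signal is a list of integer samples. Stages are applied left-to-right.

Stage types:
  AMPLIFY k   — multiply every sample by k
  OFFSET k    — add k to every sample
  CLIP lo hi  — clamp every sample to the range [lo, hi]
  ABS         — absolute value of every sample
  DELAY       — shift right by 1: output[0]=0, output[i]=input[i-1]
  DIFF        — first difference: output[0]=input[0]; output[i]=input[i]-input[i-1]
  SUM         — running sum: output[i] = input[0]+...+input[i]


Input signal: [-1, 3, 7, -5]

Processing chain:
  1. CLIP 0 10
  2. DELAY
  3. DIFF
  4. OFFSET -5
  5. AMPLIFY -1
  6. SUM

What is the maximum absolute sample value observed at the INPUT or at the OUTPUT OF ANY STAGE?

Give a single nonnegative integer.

Input: [-1, 3, 7, -5] (max |s|=7)
Stage 1 (CLIP 0 10): clip(-1,0,10)=0, clip(3,0,10)=3, clip(7,0,10)=7, clip(-5,0,10)=0 -> [0, 3, 7, 0] (max |s|=7)
Stage 2 (DELAY): [0, 0, 3, 7] = [0, 0, 3, 7] -> [0, 0, 3, 7] (max |s|=7)
Stage 3 (DIFF): s[0]=0, 0-0=0, 3-0=3, 7-3=4 -> [0, 0, 3, 4] (max |s|=4)
Stage 4 (OFFSET -5): 0+-5=-5, 0+-5=-5, 3+-5=-2, 4+-5=-1 -> [-5, -5, -2, -1] (max |s|=5)
Stage 5 (AMPLIFY -1): -5*-1=5, -5*-1=5, -2*-1=2, -1*-1=1 -> [5, 5, 2, 1] (max |s|=5)
Stage 6 (SUM): sum[0..0]=5, sum[0..1]=10, sum[0..2]=12, sum[0..3]=13 -> [5, 10, 12, 13] (max |s|=13)
Overall max amplitude: 13

Answer: 13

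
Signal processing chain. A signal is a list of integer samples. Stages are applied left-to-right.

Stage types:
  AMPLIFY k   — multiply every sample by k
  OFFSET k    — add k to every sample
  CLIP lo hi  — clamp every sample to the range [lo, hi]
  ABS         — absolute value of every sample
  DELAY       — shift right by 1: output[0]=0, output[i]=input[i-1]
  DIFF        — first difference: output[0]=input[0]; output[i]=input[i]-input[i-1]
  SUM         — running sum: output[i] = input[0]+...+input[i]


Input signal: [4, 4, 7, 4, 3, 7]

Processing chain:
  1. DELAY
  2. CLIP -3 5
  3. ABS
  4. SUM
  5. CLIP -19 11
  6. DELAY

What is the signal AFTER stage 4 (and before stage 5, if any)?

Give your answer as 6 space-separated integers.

Input: [4, 4, 7, 4, 3, 7]
Stage 1 (DELAY): [0, 4, 4, 7, 4, 3] = [0, 4, 4, 7, 4, 3] -> [0, 4, 4, 7, 4, 3]
Stage 2 (CLIP -3 5): clip(0,-3,5)=0, clip(4,-3,5)=4, clip(4,-3,5)=4, clip(7,-3,5)=5, clip(4,-3,5)=4, clip(3,-3,5)=3 -> [0, 4, 4, 5, 4, 3]
Stage 3 (ABS): |0|=0, |4|=4, |4|=4, |5|=5, |4|=4, |3|=3 -> [0, 4, 4, 5, 4, 3]
Stage 4 (SUM): sum[0..0]=0, sum[0..1]=4, sum[0..2]=8, sum[0..3]=13, sum[0..4]=17, sum[0..5]=20 -> [0, 4, 8, 13, 17, 20]

Answer: 0 4 8 13 17 20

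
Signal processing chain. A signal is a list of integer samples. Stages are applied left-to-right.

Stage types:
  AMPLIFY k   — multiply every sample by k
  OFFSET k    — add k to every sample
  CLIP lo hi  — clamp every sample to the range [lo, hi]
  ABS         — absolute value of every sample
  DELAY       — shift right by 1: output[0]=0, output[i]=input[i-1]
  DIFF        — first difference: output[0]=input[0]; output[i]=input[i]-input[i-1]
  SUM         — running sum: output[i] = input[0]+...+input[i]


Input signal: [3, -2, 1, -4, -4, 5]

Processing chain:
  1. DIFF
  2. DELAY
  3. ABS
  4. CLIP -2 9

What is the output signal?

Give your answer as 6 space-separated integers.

Answer: 0 3 5 3 5 0

Derivation:
Input: [3, -2, 1, -4, -4, 5]
Stage 1 (DIFF): s[0]=3, -2-3=-5, 1--2=3, -4-1=-5, -4--4=0, 5--4=9 -> [3, -5, 3, -5, 0, 9]
Stage 2 (DELAY): [0, 3, -5, 3, -5, 0] = [0, 3, -5, 3, -5, 0] -> [0, 3, -5, 3, -5, 0]
Stage 3 (ABS): |0|=0, |3|=3, |-5|=5, |3|=3, |-5|=5, |0|=0 -> [0, 3, 5, 3, 5, 0]
Stage 4 (CLIP -2 9): clip(0,-2,9)=0, clip(3,-2,9)=3, clip(5,-2,9)=5, clip(3,-2,9)=3, clip(5,-2,9)=5, clip(0,-2,9)=0 -> [0, 3, 5, 3, 5, 0]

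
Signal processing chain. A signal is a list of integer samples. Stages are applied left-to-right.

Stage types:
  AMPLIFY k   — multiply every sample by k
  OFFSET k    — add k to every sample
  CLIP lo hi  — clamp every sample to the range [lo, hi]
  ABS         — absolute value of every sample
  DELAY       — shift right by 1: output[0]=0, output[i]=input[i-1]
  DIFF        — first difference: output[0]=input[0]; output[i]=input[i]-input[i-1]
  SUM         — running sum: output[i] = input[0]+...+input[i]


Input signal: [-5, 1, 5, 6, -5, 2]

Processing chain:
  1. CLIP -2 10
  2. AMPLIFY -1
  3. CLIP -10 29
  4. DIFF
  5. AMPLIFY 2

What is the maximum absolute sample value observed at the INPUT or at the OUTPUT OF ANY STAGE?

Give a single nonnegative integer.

Input: [-5, 1, 5, 6, -5, 2] (max |s|=6)
Stage 1 (CLIP -2 10): clip(-5,-2,10)=-2, clip(1,-2,10)=1, clip(5,-2,10)=5, clip(6,-2,10)=6, clip(-5,-2,10)=-2, clip(2,-2,10)=2 -> [-2, 1, 5, 6, -2, 2] (max |s|=6)
Stage 2 (AMPLIFY -1): -2*-1=2, 1*-1=-1, 5*-1=-5, 6*-1=-6, -2*-1=2, 2*-1=-2 -> [2, -1, -5, -6, 2, -2] (max |s|=6)
Stage 3 (CLIP -10 29): clip(2,-10,29)=2, clip(-1,-10,29)=-1, clip(-5,-10,29)=-5, clip(-6,-10,29)=-6, clip(2,-10,29)=2, clip(-2,-10,29)=-2 -> [2, -1, -5, -6, 2, -2] (max |s|=6)
Stage 4 (DIFF): s[0]=2, -1-2=-3, -5--1=-4, -6--5=-1, 2--6=8, -2-2=-4 -> [2, -3, -4, -1, 8, -4] (max |s|=8)
Stage 5 (AMPLIFY 2): 2*2=4, -3*2=-6, -4*2=-8, -1*2=-2, 8*2=16, -4*2=-8 -> [4, -6, -8, -2, 16, -8] (max |s|=16)
Overall max amplitude: 16

Answer: 16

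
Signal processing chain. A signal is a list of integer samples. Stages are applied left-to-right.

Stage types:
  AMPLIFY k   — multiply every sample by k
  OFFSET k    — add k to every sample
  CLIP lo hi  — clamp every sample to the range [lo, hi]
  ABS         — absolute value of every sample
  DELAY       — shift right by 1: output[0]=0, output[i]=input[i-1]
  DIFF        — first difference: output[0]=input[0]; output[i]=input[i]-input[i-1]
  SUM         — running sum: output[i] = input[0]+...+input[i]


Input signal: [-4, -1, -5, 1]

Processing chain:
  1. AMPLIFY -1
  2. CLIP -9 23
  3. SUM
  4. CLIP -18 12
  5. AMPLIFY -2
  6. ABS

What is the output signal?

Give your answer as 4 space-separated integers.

Input: [-4, -1, -5, 1]
Stage 1 (AMPLIFY -1): -4*-1=4, -1*-1=1, -5*-1=5, 1*-1=-1 -> [4, 1, 5, -1]
Stage 2 (CLIP -9 23): clip(4,-9,23)=4, clip(1,-9,23)=1, clip(5,-9,23)=5, clip(-1,-9,23)=-1 -> [4, 1, 5, -1]
Stage 3 (SUM): sum[0..0]=4, sum[0..1]=5, sum[0..2]=10, sum[0..3]=9 -> [4, 5, 10, 9]
Stage 4 (CLIP -18 12): clip(4,-18,12)=4, clip(5,-18,12)=5, clip(10,-18,12)=10, clip(9,-18,12)=9 -> [4, 5, 10, 9]
Stage 5 (AMPLIFY -2): 4*-2=-8, 5*-2=-10, 10*-2=-20, 9*-2=-18 -> [-8, -10, -20, -18]
Stage 6 (ABS): |-8|=8, |-10|=10, |-20|=20, |-18|=18 -> [8, 10, 20, 18]

Answer: 8 10 20 18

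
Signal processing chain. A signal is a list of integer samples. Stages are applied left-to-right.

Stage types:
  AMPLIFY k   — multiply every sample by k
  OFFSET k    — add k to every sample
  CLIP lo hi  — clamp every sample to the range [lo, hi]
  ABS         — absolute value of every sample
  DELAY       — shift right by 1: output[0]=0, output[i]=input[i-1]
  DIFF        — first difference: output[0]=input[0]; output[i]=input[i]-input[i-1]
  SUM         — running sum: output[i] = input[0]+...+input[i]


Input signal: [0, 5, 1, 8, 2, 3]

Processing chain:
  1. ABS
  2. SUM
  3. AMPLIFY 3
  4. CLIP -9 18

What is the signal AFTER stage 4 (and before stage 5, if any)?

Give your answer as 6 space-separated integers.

Answer: 0 15 18 18 18 18

Derivation:
Input: [0, 5, 1, 8, 2, 3]
Stage 1 (ABS): |0|=0, |5|=5, |1|=1, |8|=8, |2|=2, |3|=3 -> [0, 5, 1, 8, 2, 3]
Stage 2 (SUM): sum[0..0]=0, sum[0..1]=5, sum[0..2]=6, sum[0..3]=14, sum[0..4]=16, sum[0..5]=19 -> [0, 5, 6, 14, 16, 19]
Stage 3 (AMPLIFY 3): 0*3=0, 5*3=15, 6*3=18, 14*3=42, 16*3=48, 19*3=57 -> [0, 15, 18, 42, 48, 57]
Stage 4 (CLIP -9 18): clip(0,-9,18)=0, clip(15,-9,18)=15, clip(18,-9,18)=18, clip(42,-9,18)=18, clip(48,-9,18)=18, clip(57,-9,18)=18 -> [0, 15, 18, 18, 18, 18]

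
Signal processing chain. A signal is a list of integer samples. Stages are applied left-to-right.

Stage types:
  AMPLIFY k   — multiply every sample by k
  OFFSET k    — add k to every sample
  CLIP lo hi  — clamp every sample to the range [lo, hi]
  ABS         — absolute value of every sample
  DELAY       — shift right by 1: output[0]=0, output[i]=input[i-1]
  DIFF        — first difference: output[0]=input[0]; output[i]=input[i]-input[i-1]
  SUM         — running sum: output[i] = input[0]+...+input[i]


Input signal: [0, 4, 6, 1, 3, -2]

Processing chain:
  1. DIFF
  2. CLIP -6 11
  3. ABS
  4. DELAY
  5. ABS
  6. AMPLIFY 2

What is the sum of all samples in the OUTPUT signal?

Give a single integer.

Input: [0, 4, 6, 1, 3, -2]
Stage 1 (DIFF): s[0]=0, 4-0=4, 6-4=2, 1-6=-5, 3-1=2, -2-3=-5 -> [0, 4, 2, -5, 2, -5]
Stage 2 (CLIP -6 11): clip(0,-6,11)=0, clip(4,-6,11)=4, clip(2,-6,11)=2, clip(-5,-6,11)=-5, clip(2,-6,11)=2, clip(-5,-6,11)=-5 -> [0, 4, 2, -5, 2, -5]
Stage 3 (ABS): |0|=0, |4|=4, |2|=2, |-5|=5, |2|=2, |-5|=5 -> [0, 4, 2, 5, 2, 5]
Stage 4 (DELAY): [0, 0, 4, 2, 5, 2] = [0, 0, 4, 2, 5, 2] -> [0, 0, 4, 2, 5, 2]
Stage 5 (ABS): |0|=0, |0|=0, |4|=4, |2|=2, |5|=5, |2|=2 -> [0, 0, 4, 2, 5, 2]
Stage 6 (AMPLIFY 2): 0*2=0, 0*2=0, 4*2=8, 2*2=4, 5*2=10, 2*2=4 -> [0, 0, 8, 4, 10, 4]
Output sum: 26

Answer: 26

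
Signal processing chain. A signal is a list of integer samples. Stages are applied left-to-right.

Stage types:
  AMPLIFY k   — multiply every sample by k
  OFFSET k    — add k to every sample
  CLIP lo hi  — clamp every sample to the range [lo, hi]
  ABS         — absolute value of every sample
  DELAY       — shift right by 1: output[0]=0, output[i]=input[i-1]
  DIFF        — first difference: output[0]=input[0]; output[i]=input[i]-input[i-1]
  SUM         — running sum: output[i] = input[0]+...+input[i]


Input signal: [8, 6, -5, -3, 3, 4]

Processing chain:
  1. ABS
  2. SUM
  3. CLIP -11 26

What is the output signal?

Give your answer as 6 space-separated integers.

Input: [8, 6, -5, -3, 3, 4]
Stage 1 (ABS): |8|=8, |6|=6, |-5|=5, |-3|=3, |3|=3, |4|=4 -> [8, 6, 5, 3, 3, 4]
Stage 2 (SUM): sum[0..0]=8, sum[0..1]=14, sum[0..2]=19, sum[0..3]=22, sum[0..4]=25, sum[0..5]=29 -> [8, 14, 19, 22, 25, 29]
Stage 3 (CLIP -11 26): clip(8,-11,26)=8, clip(14,-11,26)=14, clip(19,-11,26)=19, clip(22,-11,26)=22, clip(25,-11,26)=25, clip(29,-11,26)=26 -> [8, 14, 19, 22, 25, 26]

Answer: 8 14 19 22 25 26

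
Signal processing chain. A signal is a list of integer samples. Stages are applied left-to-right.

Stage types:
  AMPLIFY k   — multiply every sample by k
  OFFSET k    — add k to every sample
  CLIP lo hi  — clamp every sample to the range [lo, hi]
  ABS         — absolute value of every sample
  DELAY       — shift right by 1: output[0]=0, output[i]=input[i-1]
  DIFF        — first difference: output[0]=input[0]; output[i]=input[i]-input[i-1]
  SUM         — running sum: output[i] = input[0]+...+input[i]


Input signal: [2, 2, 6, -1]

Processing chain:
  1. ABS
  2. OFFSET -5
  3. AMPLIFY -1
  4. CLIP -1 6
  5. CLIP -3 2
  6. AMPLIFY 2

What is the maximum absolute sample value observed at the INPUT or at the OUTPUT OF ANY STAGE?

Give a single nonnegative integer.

Answer: 6

Derivation:
Input: [2, 2, 6, -1] (max |s|=6)
Stage 1 (ABS): |2|=2, |2|=2, |6|=6, |-1|=1 -> [2, 2, 6, 1] (max |s|=6)
Stage 2 (OFFSET -5): 2+-5=-3, 2+-5=-3, 6+-5=1, 1+-5=-4 -> [-3, -3, 1, -4] (max |s|=4)
Stage 3 (AMPLIFY -1): -3*-1=3, -3*-1=3, 1*-1=-1, -4*-1=4 -> [3, 3, -1, 4] (max |s|=4)
Stage 4 (CLIP -1 6): clip(3,-1,6)=3, clip(3,-1,6)=3, clip(-1,-1,6)=-1, clip(4,-1,6)=4 -> [3, 3, -1, 4] (max |s|=4)
Stage 5 (CLIP -3 2): clip(3,-3,2)=2, clip(3,-3,2)=2, clip(-1,-3,2)=-1, clip(4,-3,2)=2 -> [2, 2, -1, 2] (max |s|=2)
Stage 6 (AMPLIFY 2): 2*2=4, 2*2=4, -1*2=-2, 2*2=4 -> [4, 4, -2, 4] (max |s|=4)
Overall max amplitude: 6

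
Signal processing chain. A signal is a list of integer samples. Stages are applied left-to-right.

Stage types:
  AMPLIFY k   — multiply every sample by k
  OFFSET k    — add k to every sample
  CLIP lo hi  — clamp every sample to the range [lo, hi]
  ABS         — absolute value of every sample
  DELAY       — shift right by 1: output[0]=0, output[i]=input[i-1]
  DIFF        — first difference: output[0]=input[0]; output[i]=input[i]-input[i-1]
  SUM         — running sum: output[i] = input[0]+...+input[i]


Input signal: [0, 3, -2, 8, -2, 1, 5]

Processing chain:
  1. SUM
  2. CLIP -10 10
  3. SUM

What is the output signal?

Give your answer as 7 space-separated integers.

Input: [0, 3, -2, 8, -2, 1, 5]
Stage 1 (SUM): sum[0..0]=0, sum[0..1]=3, sum[0..2]=1, sum[0..3]=9, sum[0..4]=7, sum[0..5]=8, sum[0..6]=13 -> [0, 3, 1, 9, 7, 8, 13]
Stage 2 (CLIP -10 10): clip(0,-10,10)=0, clip(3,-10,10)=3, clip(1,-10,10)=1, clip(9,-10,10)=9, clip(7,-10,10)=7, clip(8,-10,10)=8, clip(13,-10,10)=10 -> [0, 3, 1, 9, 7, 8, 10]
Stage 3 (SUM): sum[0..0]=0, sum[0..1]=3, sum[0..2]=4, sum[0..3]=13, sum[0..4]=20, sum[0..5]=28, sum[0..6]=38 -> [0, 3, 4, 13, 20, 28, 38]

Answer: 0 3 4 13 20 28 38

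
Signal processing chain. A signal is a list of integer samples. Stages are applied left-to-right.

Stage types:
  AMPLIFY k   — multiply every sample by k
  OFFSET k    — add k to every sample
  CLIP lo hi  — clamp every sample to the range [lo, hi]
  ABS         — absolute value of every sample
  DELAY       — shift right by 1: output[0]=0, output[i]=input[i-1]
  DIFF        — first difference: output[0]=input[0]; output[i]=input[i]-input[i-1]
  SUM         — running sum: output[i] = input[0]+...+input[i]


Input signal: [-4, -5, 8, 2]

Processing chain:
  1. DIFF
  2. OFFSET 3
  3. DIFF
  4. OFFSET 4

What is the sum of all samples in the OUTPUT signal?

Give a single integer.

Answer: 13

Derivation:
Input: [-4, -5, 8, 2]
Stage 1 (DIFF): s[0]=-4, -5--4=-1, 8--5=13, 2-8=-6 -> [-4, -1, 13, -6]
Stage 2 (OFFSET 3): -4+3=-1, -1+3=2, 13+3=16, -6+3=-3 -> [-1, 2, 16, -3]
Stage 3 (DIFF): s[0]=-1, 2--1=3, 16-2=14, -3-16=-19 -> [-1, 3, 14, -19]
Stage 4 (OFFSET 4): -1+4=3, 3+4=7, 14+4=18, -19+4=-15 -> [3, 7, 18, -15]
Output sum: 13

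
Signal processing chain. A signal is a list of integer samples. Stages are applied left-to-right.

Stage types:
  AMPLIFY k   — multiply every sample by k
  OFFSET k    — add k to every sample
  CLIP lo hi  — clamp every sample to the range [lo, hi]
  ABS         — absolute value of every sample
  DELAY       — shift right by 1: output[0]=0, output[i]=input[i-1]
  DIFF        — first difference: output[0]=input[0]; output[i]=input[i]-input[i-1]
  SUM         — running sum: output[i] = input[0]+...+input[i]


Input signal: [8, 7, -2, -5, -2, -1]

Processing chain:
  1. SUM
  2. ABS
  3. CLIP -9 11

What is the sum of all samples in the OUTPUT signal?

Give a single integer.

Answer: 49

Derivation:
Input: [8, 7, -2, -5, -2, -1]
Stage 1 (SUM): sum[0..0]=8, sum[0..1]=15, sum[0..2]=13, sum[0..3]=8, sum[0..4]=6, sum[0..5]=5 -> [8, 15, 13, 8, 6, 5]
Stage 2 (ABS): |8|=8, |15|=15, |13|=13, |8|=8, |6|=6, |5|=5 -> [8, 15, 13, 8, 6, 5]
Stage 3 (CLIP -9 11): clip(8,-9,11)=8, clip(15,-9,11)=11, clip(13,-9,11)=11, clip(8,-9,11)=8, clip(6,-9,11)=6, clip(5,-9,11)=5 -> [8, 11, 11, 8, 6, 5]
Output sum: 49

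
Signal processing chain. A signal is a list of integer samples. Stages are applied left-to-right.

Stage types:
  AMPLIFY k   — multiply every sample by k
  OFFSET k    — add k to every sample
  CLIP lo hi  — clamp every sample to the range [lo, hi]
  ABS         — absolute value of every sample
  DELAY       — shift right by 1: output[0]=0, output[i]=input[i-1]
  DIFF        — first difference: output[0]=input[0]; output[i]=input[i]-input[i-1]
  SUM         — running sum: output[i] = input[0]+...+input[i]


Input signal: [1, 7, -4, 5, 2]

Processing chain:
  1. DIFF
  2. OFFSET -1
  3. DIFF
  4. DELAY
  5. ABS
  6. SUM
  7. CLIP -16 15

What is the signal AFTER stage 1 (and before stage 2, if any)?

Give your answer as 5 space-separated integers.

Answer: 1 6 -11 9 -3

Derivation:
Input: [1, 7, -4, 5, 2]
Stage 1 (DIFF): s[0]=1, 7-1=6, -4-7=-11, 5--4=9, 2-5=-3 -> [1, 6, -11, 9, -3]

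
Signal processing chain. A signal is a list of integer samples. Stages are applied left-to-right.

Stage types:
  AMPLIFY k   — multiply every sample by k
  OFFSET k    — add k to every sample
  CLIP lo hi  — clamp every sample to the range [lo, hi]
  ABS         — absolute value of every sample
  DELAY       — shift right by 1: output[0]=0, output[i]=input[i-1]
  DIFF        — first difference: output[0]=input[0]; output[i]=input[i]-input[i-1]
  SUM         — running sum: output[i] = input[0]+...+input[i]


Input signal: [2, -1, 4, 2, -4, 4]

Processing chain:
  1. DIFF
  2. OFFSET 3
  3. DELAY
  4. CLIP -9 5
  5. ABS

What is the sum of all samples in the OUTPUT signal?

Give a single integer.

Input: [2, -1, 4, 2, -4, 4]
Stage 1 (DIFF): s[0]=2, -1-2=-3, 4--1=5, 2-4=-2, -4-2=-6, 4--4=8 -> [2, -3, 5, -2, -6, 8]
Stage 2 (OFFSET 3): 2+3=5, -3+3=0, 5+3=8, -2+3=1, -6+3=-3, 8+3=11 -> [5, 0, 8, 1, -3, 11]
Stage 3 (DELAY): [0, 5, 0, 8, 1, -3] = [0, 5, 0, 8, 1, -3] -> [0, 5, 0, 8, 1, -3]
Stage 4 (CLIP -9 5): clip(0,-9,5)=0, clip(5,-9,5)=5, clip(0,-9,5)=0, clip(8,-9,5)=5, clip(1,-9,5)=1, clip(-3,-9,5)=-3 -> [0, 5, 0, 5, 1, -3]
Stage 5 (ABS): |0|=0, |5|=5, |0|=0, |5|=5, |1|=1, |-3|=3 -> [0, 5, 0, 5, 1, 3]
Output sum: 14

Answer: 14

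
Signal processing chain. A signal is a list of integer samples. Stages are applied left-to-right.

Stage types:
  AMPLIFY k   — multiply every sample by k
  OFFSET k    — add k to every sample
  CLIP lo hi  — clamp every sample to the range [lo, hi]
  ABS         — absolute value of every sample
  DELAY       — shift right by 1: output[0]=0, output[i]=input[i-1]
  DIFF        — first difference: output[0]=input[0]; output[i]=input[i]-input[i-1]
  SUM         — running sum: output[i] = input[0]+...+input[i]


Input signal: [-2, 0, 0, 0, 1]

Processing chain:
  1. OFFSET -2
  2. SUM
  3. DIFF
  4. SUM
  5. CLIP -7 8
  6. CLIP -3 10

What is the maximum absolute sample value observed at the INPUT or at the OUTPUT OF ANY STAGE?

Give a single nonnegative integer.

Input: [-2, 0, 0, 0, 1] (max |s|=2)
Stage 1 (OFFSET -2): -2+-2=-4, 0+-2=-2, 0+-2=-2, 0+-2=-2, 1+-2=-1 -> [-4, -2, -2, -2, -1] (max |s|=4)
Stage 2 (SUM): sum[0..0]=-4, sum[0..1]=-6, sum[0..2]=-8, sum[0..3]=-10, sum[0..4]=-11 -> [-4, -6, -8, -10, -11] (max |s|=11)
Stage 3 (DIFF): s[0]=-4, -6--4=-2, -8--6=-2, -10--8=-2, -11--10=-1 -> [-4, -2, -2, -2, -1] (max |s|=4)
Stage 4 (SUM): sum[0..0]=-4, sum[0..1]=-6, sum[0..2]=-8, sum[0..3]=-10, sum[0..4]=-11 -> [-4, -6, -8, -10, -11] (max |s|=11)
Stage 5 (CLIP -7 8): clip(-4,-7,8)=-4, clip(-6,-7,8)=-6, clip(-8,-7,8)=-7, clip(-10,-7,8)=-7, clip(-11,-7,8)=-7 -> [-4, -6, -7, -7, -7] (max |s|=7)
Stage 6 (CLIP -3 10): clip(-4,-3,10)=-3, clip(-6,-3,10)=-3, clip(-7,-3,10)=-3, clip(-7,-3,10)=-3, clip(-7,-3,10)=-3 -> [-3, -3, -3, -3, -3] (max |s|=3)
Overall max amplitude: 11

Answer: 11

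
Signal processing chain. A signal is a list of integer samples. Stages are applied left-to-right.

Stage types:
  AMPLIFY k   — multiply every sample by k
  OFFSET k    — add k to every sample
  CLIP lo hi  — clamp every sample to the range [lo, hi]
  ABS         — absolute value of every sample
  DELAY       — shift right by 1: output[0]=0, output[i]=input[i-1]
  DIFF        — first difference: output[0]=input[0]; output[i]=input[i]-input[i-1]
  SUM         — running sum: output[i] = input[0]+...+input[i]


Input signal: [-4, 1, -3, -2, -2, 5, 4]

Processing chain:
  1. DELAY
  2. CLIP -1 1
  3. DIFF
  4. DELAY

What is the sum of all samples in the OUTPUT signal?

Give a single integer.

Answer: -1

Derivation:
Input: [-4, 1, -3, -2, -2, 5, 4]
Stage 1 (DELAY): [0, -4, 1, -3, -2, -2, 5] = [0, -4, 1, -3, -2, -2, 5] -> [0, -4, 1, -3, -2, -2, 5]
Stage 2 (CLIP -1 1): clip(0,-1,1)=0, clip(-4,-1,1)=-1, clip(1,-1,1)=1, clip(-3,-1,1)=-1, clip(-2,-1,1)=-1, clip(-2,-1,1)=-1, clip(5,-1,1)=1 -> [0, -1, 1, -1, -1, -1, 1]
Stage 3 (DIFF): s[0]=0, -1-0=-1, 1--1=2, -1-1=-2, -1--1=0, -1--1=0, 1--1=2 -> [0, -1, 2, -2, 0, 0, 2]
Stage 4 (DELAY): [0, 0, -1, 2, -2, 0, 0] = [0, 0, -1, 2, -2, 0, 0] -> [0, 0, -1, 2, -2, 0, 0]
Output sum: -1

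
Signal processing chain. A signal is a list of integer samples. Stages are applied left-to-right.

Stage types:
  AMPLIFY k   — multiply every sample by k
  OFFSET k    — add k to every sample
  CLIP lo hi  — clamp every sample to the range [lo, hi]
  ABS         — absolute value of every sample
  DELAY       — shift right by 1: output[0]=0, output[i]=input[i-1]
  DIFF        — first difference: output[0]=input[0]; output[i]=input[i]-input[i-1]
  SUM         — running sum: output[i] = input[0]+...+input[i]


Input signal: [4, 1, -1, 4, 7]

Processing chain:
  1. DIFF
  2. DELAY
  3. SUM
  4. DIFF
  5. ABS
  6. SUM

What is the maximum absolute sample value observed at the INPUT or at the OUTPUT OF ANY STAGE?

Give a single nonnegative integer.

Answer: 14

Derivation:
Input: [4, 1, -1, 4, 7] (max |s|=7)
Stage 1 (DIFF): s[0]=4, 1-4=-3, -1-1=-2, 4--1=5, 7-4=3 -> [4, -3, -2, 5, 3] (max |s|=5)
Stage 2 (DELAY): [0, 4, -3, -2, 5] = [0, 4, -3, -2, 5] -> [0, 4, -3, -2, 5] (max |s|=5)
Stage 3 (SUM): sum[0..0]=0, sum[0..1]=4, sum[0..2]=1, sum[0..3]=-1, sum[0..4]=4 -> [0, 4, 1, -1, 4] (max |s|=4)
Stage 4 (DIFF): s[0]=0, 4-0=4, 1-4=-3, -1-1=-2, 4--1=5 -> [0, 4, -3, -2, 5] (max |s|=5)
Stage 5 (ABS): |0|=0, |4|=4, |-3|=3, |-2|=2, |5|=5 -> [0, 4, 3, 2, 5] (max |s|=5)
Stage 6 (SUM): sum[0..0]=0, sum[0..1]=4, sum[0..2]=7, sum[0..3]=9, sum[0..4]=14 -> [0, 4, 7, 9, 14] (max |s|=14)
Overall max amplitude: 14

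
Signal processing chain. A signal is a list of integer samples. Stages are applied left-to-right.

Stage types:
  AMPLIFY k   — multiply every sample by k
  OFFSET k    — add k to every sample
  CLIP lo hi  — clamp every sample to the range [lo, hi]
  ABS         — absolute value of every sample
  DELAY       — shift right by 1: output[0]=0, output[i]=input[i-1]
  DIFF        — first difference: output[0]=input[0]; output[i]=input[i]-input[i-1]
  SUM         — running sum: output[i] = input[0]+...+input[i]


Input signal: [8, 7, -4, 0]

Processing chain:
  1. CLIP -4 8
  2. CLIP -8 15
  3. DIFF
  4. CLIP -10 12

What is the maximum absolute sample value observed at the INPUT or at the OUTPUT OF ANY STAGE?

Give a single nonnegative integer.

Answer: 11

Derivation:
Input: [8, 7, -4, 0] (max |s|=8)
Stage 1 (CLIP -4 8): clip(8,-4,8)=8, clip(7,-4,8)=7, clip(-4,-4,8)=-4, clip(0,-4,8)=0 -> [8, 7, -4, 0] (max |s|=8)
Stage 2 (CLIP -8 15): clip(8,-8,15)=8, clip(7,-8,15)=7, clip(-4,-8,15)=-4, clip(0,-8,15)=0 -> [8, 7, -4, 0] (max |s|=8)
Stage 3 (DIFF): s[0]=8, 7-8=-1, -4-7=-11, 0--4=4 -> [8, -1, -11, 4] (max |s|=11)
Stage 4 (CLIP -10 12): clip(8,-10,12)=8, clip(-1,-10,12)=-1, clip(-11,-10,12)=-10, clip(4,-10,12)=4 -> [8, -1, -10, 4] (max |s|=10)
Overall max amplitude: 11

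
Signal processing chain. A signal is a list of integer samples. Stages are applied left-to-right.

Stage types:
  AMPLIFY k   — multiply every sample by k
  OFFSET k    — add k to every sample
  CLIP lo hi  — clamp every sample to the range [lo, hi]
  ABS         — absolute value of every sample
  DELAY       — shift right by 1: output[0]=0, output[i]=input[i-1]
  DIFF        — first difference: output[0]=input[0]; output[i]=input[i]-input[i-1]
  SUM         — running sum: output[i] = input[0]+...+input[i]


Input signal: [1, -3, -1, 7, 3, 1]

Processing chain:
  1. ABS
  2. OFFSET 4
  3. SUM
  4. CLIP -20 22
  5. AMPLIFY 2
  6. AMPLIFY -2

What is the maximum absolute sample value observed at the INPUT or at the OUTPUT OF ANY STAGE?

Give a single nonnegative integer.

Input: [1, -3, -1, 7, 3, 1] (max |s|=7)
Stage 1 (ABS): |1|=1, |-3|=3, |-1|=1, |7|=7, |3|=3, |1|=1 -> [1, 3, 1, 7, 3, 1] (max |s|=7)
Stage 2 (OFFSET 4): 1+4=5, 3+4=7, 1+4=5, 7+4=11, 3+4=7, 1+4=5 -> [5, 7, 5, 11, 7, 5] (max |s|=11)
Stage 3 (SUM): sum[0..0]=5, sum[0..1]=12, sum[0..2]=17, sum[0..3]=28, sum[0..4]=35, sum[0..5]=40 -> [5, 12, 17, 28, 35, 40] (max |s|=40)
Stage 4 (CLIP -20 22): clip(5,-20,22)=5, clip(12,-20,22)=12, clip(17,-20,22)=17, clip(28,-20,22)=22, clip(35,-20,22)=22, clip(40,-20,22)=22 -> [5, 12, 17, 22, 22, 22] (max |s|=22)
Stage 5 (AMPLIFY 2): 5*2=10, 12*2=24, 17*2=34, 22*2=44, 22*2=44, 22*2=44 -> [10, 24, 34, 44, 44, 44] (max |s|=44)
Stage 6 (AMPLIFY -2): 10*-2=-20, 24*-2=-48, 34*-2=-68, 44*-2=-88, 44*-2=-88, 44*-2=-88 -> [-20, -48, -68, -88, -88, -88] (max |s|=88)
Overall max amplitude: 88

Answer: 88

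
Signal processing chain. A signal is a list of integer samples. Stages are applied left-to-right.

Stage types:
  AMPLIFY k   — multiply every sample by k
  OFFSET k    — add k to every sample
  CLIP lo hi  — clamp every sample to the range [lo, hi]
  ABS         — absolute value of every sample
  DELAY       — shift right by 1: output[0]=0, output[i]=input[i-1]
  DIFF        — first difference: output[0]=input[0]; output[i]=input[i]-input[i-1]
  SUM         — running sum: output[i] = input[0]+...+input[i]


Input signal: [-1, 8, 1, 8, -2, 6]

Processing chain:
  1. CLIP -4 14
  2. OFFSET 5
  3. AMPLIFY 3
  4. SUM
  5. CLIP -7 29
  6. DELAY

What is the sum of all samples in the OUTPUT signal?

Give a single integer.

Answer: 128

Derivation:
Input: [-1, 8, 1, 8, -2, 6]
Stage 1 (CLIP -4 14): clip(-1,-4,14)=-1, clip(8,-4,14)=8, clip(1,-4,14)=1, clip(8,-4,14)=8, clip(-2,-4,14)=-2, clip(6,-4,14)=6 -> [-1, 8, 1, 8, -2, 6]
Stage 2 (OFFSET 5): -1+5=4, 8+5=13, 1+5=6, 8+5=13, -2+5=3, 6+5=11 -> [4, 13, 6, 13, 3, 11]
Stage 3 (AMPLIFY 3): 4*3=12, 13*3=39, 6*3=18, 13*3=39, 3*3=9, 11*3=33 -> [12, 39, 18, 39, 9, 33]
Stage 4 (SUM): sum[0..0]=12, sum[0..1]=51, sum[0..2]=69, sum[0..3]=108, sum[0..4]=117, sum[0..5]=150 -> [12, 51, 69, 108, 117, 150]
Stage 5 (CLIP -7 29): clip(12,-7,29)=12, clip(51,-7,29)=29, clip(69,-7,29)=29, clip(108,-7,29)=29, clip(117,-7,29)=29, clip(150,-7,29)=29 -> [12, 29, 29, 29, 29, 29]
Stage 6 (DELAY): [0, 12, 29, 29, 29, 29] = [0, 12, 29, 29, 29, 29] -> [0, 12, 29, 29, 29, 29]
Output sum: 128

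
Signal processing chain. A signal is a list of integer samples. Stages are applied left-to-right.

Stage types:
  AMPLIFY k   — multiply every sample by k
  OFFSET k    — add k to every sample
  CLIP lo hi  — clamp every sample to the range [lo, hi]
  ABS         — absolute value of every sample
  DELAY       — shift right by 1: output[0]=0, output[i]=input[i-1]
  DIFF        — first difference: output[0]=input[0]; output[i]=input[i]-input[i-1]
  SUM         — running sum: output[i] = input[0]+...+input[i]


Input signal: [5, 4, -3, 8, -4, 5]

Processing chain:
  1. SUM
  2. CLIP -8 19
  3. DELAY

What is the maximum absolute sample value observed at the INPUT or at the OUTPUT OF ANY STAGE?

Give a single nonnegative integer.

Input: [5, 4, -3, 8, -4, 5] (max |s|=8)
Stage 1 (SUM): sum[0..0]=5, sum[0..1]=9, sum[0..2]=6, sum[0..3]=14, sum[0..4]=10, sum[0..5]=15 -> [5, 9, 6, 14, 10, 15] (max |s|=15)
Stage 2 (CLIP -8 19): clip(5,-8,19)=5, clip(9,-8,19)=9, clip(6,-8,19)=6, clip(14,-8,19)=14, clip(10,-8,19)=10, clip(15,-8,19)=15 -> [5, 9, 6, 14, 10, 15] (max |s|=15)
Stage 3 (DELAY): [0, 5, 9, 6, 14, 10] = [0, 5, 9, 6, 14, 10] -> [0, 5, 9, 6, 14, 10] (max |s|=14)
Overall max amplitude: 15

Answer: 15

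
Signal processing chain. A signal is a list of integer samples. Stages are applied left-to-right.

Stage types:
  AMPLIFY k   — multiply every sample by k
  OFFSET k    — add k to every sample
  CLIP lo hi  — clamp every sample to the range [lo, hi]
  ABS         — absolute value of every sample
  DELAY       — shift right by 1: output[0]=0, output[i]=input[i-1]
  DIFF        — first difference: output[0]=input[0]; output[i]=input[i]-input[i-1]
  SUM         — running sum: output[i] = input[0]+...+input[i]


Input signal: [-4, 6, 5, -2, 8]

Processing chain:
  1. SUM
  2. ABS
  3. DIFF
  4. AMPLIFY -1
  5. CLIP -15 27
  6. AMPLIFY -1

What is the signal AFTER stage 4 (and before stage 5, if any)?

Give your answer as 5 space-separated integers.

Answer: -4 2 -5 2 -8

Derivation:
Input: [-4, 6, 5, -2, 8]
Stage 1 (SUM): sum[0..0]=-4, sum[0..1]=2, sum[0..2]=7, sum[0..3]=5, sum[0..4]=13 -> [-4, 2, 7, 5, 13]
Stage 2 (ABS): |-4|=4, |2|=2, |7|=7, |5|=5, |13|=13 -> [4, 2, 7, 5, 13]
Stage 3 (DIFF): s[0]=4, 2-4=-2, 7-2=5, 5-7=-2, 13-5=8 -> [4, -2, 5, -2, 8]
Stage 4 (AMPLIFY -1): 4*-1=-4, -2*-1=2, 5*-1=-5, -2*-1=2, 8*-1=-8 -> [-4, 2, -5, 2, -8]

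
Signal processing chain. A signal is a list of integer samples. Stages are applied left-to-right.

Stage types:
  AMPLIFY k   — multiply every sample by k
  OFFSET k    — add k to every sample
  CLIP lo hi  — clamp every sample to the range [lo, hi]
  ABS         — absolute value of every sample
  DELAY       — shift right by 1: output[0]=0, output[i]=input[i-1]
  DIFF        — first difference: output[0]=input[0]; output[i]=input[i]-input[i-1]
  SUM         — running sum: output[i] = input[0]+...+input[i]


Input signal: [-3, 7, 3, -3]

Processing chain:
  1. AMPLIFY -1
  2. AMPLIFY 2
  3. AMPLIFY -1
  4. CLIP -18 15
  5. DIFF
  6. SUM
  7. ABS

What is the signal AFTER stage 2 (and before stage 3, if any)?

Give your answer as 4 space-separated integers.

Answer: 6 -14 -6 6

Derivation:
Input: [-3, 7, 3, -3]
Stage 1 (AMPLIFY -1): -3*-1=3, 7*-1=-7, 3*-1=-3, -3*-1=3 -> [3, -7, -3, 3]
Stage 2 (AMPLIFY 2): 3*2=6, -7*2=-14, -3*2=-6, 3*2=6 -> [6, -14, -6, 6]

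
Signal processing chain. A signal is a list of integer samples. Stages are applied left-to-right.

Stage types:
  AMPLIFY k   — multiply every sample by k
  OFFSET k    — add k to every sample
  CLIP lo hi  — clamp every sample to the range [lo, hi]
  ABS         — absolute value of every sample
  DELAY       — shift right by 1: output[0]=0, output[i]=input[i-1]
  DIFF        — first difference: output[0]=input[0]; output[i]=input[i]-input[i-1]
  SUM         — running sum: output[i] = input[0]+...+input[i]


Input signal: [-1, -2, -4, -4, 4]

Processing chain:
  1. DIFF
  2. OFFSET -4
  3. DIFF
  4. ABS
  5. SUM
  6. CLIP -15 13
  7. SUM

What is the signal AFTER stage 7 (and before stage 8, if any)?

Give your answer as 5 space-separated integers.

Input: [-1, -2, -4, -4, 4]
Stage 1 (DIFF): s[0]=-1, -2--1=-1, -4--2=-2, -4--4=0, 4--4=8 -> [-1, -1, -2, 0, 8]
Stage 2 (OFFSET -4): -1+-4=-5, -1+-4=-5, -2+-4=-6, 0+-4=-4, 8+-4=4 -> [-5, -5, -6, -4, 4]
Stage 3 (DIFF): s[0]=-5, -5--5=0, -6--5=-1, -4--6=2, 4--4=8 -> [-5, 0, -1, 2, 8]
Stage 4 (ABS): |-5|=5, |0|=0, |-1|=1, |2|=2, |8|=8 -> [5, 0, 1, 2, 8]
Stage 5 (SUM): sum[0..0]=5, sum[0..1]=5, sum[0..2]=6, sum[0..3]=8, sum[0..4]=16 -> [5, 5, 6, 8, 16]
Stage 6 (CLIP -15 13): clip(5,-15,13)=5, clip(5,-15,13)=5, clip(6,-15,13)=6, clip(8,-15,13)=8, clip(16,-15,13)=13 -> [5, 5, 6, 8, 13]
Stage 7 (SUM): sum[0..0]=5, sum[0..1]=10, sum[0..2]=16, sum[0..3]=24, sum[0..4]=37 -> [5, 10, 16, 24, 37]

Answer: 5 10 16 24 37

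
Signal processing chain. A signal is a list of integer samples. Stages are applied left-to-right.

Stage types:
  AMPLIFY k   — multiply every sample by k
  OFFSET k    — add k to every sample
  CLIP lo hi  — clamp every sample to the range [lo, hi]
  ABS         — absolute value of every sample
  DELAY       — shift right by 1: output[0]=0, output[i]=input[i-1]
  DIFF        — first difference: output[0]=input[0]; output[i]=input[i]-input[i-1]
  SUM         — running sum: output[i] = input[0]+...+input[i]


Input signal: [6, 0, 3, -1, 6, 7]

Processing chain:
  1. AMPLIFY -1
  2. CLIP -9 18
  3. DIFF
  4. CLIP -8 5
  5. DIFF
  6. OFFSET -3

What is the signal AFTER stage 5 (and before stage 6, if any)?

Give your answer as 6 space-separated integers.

Answer: -6 11 -8 7 -11 6

Derivation:
Input: [6, 0, 3, -1, 6, 7]
Stage 1 (AMPLIFY -1): 6*-1=-6, 0*-1=0, 3*-1=-3, -1*-1=1, 6*-1=-6, 7*-1=-7 -> [-6, 0, -3, 1, -6, -7]
Stage 2 (CLIP -9 18): clip(-6,-9,18)=-6, clip(0,-9,18)=0, clip(-3,-9,18)=-3, clip(1,-9,18)=1, clip(-6,-9,18)=-6, clip(-7,-9,18)=-7 -> [-6, 0, -3, 1, -6, -7]
Stage 3 (DIFF): s[0]=-6, 0--6=6, -3-0=-3, 1--3=4, -6-1=-7, -7--6=-1 -> [-6, 6, -3, 4, -7, -1]
Stage 4 (CLIP -8 5): clip(-6,-8,5)=-6, clip(6,-8,5)=5, clip(-3,-8,5)=-3, clip(4,-8,5)=4, clip(-7,-8,5)=-7, clip(-1,-8,5)=-1 -> [-6, 5, -3, 4, -7, -1]
Stage 5 (DIFF): s[0]=-6, 5--6=11, -3-5=-8, 4--3=7, -7-4=-11, -1--7=6 -> [-6, 11, -8, 7, -11, 6]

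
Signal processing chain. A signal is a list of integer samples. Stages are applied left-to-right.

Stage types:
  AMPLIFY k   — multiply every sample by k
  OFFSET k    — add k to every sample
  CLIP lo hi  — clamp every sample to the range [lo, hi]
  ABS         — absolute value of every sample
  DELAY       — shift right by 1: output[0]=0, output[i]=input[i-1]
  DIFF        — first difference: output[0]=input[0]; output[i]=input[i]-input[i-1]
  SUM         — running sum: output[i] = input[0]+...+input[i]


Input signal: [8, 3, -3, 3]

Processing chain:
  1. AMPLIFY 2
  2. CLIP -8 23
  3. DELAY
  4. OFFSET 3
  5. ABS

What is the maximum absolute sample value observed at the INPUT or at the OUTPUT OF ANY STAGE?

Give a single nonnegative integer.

Answer: 19

Derivation:
Input: [8, 3, -3, 3] (max |s|=8)
Stage 1 (AMPLIFY 2): 8*2=16, 3*2=6, -3*2=-6, 3*2=6 -> [16, 6, -6, 6] (max |s|=16)
Stage 2 (CLIP -8 23): clip(16,-8,23)=16, clip(6,-8,23)=6, clip(-6,-8,23)=-6, clip(6,-8,23)=6 -> [16, 6, -6, 6] (max |s|=16)
Stage 3 (DELAY): [0, 16, 6, -6] = [0, 16, 6, -6] -> [0, 16, 6, -6] (max |s|=16)
Stage 4 (OFFSET 3): 0+3=3, 16+3=19, 6+3=9, -6+3=-3 -> [3, 19, 9, -3] (max |s|=19)
Stage 5 (ABS): |3|=3, |19|=19, |9|=9, |-3|=3 -> [3, 19, 9, 3] (max |s|=19)
Overall max amplitude: 19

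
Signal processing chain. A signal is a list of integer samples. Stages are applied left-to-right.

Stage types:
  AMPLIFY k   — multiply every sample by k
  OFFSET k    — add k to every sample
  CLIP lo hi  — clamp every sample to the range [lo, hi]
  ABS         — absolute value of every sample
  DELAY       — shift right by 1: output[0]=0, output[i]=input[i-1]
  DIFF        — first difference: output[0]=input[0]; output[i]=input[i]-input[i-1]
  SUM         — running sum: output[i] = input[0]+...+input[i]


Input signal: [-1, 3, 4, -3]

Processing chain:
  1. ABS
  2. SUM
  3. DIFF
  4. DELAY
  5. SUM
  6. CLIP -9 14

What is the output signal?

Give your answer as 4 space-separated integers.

Input: [-1, 3, 4, -3]
Stage 1 (ABS): |-1|=1, |3|=3, |4|=4, |-3|=3 -> [1, 3, 4, 3]
Stage 2 (SUM): sum[0..0]=1, sum[0..1]=4, sum[0..2]=8, sum[0..3]=11 -> [1, 4, 8, 11]
Stage 3 (DIFF): s[0]=1, 4-1=3, 8-4=4, 11-8=3 -> [1, 3, 4, 3]
Stage 4 (DELAY): [0, 1, 3, 4] = [0, 1, 3, 4] -> [0, 1, 3, 4]
Stage 5 (SUM): sum[0..0]=0, sum[0..1]=1, sum[0..2]=4, sum[0..3]=8 -> [0, 1, 4, 8]
Stage 6 (CLIP -9 14): clip(0,-9,14)=0, clip(1,-9,14)=1, clip(4,-9,14)=4, clip(8,-9,14)=8 -> [0, 1, 4, 8]

Answer: 0 1 4 8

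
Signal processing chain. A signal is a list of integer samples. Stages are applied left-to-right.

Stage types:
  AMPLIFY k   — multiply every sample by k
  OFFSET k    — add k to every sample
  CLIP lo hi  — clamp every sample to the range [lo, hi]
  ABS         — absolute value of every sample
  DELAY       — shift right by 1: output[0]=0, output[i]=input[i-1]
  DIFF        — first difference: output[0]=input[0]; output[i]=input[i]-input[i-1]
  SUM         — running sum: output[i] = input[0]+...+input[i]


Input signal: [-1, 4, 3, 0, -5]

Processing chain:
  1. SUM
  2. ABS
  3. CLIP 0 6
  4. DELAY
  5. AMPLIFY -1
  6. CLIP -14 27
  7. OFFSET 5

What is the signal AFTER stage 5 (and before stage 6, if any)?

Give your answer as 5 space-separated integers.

Answer: 0 -1 -3 -6 -6

Derivation:
Input: [-1, 4, 3, 0, -5]
Stage 1 (SUM): sum[0..0]=-1, sum[0..1]=3, sum[0..2]=6, sum[0..3]=6, sum[0..4]=1 -> [-1, 3, 6, 6, 1]
Stage 2 (ABS): |-1|=1, |3|=3, |6|=6, |6|=6, |1|=1 -> [1, 3, 6, 6, 1]
Stage 3 (CLIP 0 6): clip(1,0,6)=1, clip(3,0,6)=3, clip(6,0,6)=6, clip(6,0,6)=6, clip(1,0,6)=1 -> [1, 3, 6, 6, 1]
Stage 4 (DELAY): [0, 1, 3, 6, 6] = [0, 1, 3, 6, 6] -> [0, 1, 3, 6, 6]
Stage 5 (AMPLIFY -1): 0*-1=0, 1*-1=-1, 3*-1=-3, 6*-1=-6, 6*-1=-6 -> [0, -1, -3, -6, -6]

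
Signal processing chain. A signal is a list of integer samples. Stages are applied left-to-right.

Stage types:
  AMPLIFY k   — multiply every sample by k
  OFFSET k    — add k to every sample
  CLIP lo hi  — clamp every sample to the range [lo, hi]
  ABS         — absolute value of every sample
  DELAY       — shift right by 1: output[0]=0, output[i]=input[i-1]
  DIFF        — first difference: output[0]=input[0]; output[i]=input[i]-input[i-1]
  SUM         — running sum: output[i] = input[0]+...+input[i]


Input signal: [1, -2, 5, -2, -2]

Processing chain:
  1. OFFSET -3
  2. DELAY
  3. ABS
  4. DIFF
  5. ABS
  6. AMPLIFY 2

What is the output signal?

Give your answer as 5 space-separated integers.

Input: [1, -2, 5, -2, -2]
Stage 1 (OFFSET -3): 1+-3=-2, -2+-3=-5, 5+-3=2, -2+-3=-5, -2+-3=-5 -> [-2, -5, 2, -5, -5]
Stage 2 (DELAY): [0, -2, -5, 2, -5] = [0, -2, -5, 2, -5] -> [0, -2, -5, 2, -5]
Stage 3 (ABS): |0|=0, |-2|=2, |-5|=5, |2|=2, |-5|=5 -> [0, 2, 5, 2, 5]
Stage 4 (DIFF): s[0]=0, 2-0=2, 5-2=3, 2-5=-3, 5-2=3 -> [0, 2, 3, -3, 3]
Stage 5 (ABS): |0|=0, |2|=2, |3|=3, |-3|=3, |3|=3 -> [0, 2, 3, 3, 3]
Stage 6 (AMPLIFY 2): 0*2=0, 2*2=4, 3*2=6, 3*2=6, 3*2=6 -> [0, 4, 6, 6, 6]

Answer: 0 4 6 6 6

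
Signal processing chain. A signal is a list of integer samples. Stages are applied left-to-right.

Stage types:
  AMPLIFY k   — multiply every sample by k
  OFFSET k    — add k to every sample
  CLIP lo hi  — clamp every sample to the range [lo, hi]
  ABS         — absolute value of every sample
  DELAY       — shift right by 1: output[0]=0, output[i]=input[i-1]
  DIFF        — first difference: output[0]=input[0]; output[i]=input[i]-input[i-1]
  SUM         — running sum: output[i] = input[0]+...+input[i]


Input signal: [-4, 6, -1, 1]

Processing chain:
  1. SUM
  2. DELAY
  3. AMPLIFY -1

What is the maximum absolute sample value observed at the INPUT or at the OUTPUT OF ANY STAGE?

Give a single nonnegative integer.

Answer: 6

Derivation:
Input: [-4, 6, -1, 1] (max |s|=6)
Stage 1 (SUM): sum[0..0]=-4, sum[0..1]=2, sum[0..2]=1, sum[0..3]=2 -> [-4, 2, 1, 2] (max |s|=4)
Stage 2 (DELAY): [0, -4, 2, 1] = [0, -4, 2, 1] -> [0, -4, 2, 1] (max |s|=4)
Stage 3 (AMPLIFY -1): 0*-1=0, -4*-1=4, 2*-1=-2, 1*-1=-1 -> [0, 4, -2, -1] (max |s|=4)
Overall max amplitude: 6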